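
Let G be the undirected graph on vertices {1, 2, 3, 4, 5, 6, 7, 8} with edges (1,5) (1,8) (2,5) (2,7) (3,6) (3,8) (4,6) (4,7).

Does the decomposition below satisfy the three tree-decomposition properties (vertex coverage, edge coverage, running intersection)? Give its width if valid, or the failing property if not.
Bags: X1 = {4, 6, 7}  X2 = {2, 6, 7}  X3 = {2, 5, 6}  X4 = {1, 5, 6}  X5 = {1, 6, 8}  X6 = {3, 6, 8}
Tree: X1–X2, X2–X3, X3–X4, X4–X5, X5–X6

Yes; width 2.

Checking the three conditions: (i) the bags cover all of {1, 2, 3, 4, 5, 6, 7, 8}; (ii) for each edge, some bag contains both endpoints; (iii) the bags containing any fixed vertex form a subtree. All hold, so the decomposition is valid with width 3 − 1 = 2.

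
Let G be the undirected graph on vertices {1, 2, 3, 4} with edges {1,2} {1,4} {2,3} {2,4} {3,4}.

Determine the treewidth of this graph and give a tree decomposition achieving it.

The largest bag has 3 vertices, giving width 2; this decomposition certifies tw(G) ≤ 2. Conversely, {1, 2, 4} is a clique of size 3, and the vertices of any clique must share a bag in every tree decomposition; so some bag has ≥ 3 vertices and tw(G) ≥ 2. Therefore the treewidth is 2.

Treewidth 2.
One such decomposition:
Bags: B1 = {2, 3, 4}  B2 = {1, 2, 4}
Tree: B1–B2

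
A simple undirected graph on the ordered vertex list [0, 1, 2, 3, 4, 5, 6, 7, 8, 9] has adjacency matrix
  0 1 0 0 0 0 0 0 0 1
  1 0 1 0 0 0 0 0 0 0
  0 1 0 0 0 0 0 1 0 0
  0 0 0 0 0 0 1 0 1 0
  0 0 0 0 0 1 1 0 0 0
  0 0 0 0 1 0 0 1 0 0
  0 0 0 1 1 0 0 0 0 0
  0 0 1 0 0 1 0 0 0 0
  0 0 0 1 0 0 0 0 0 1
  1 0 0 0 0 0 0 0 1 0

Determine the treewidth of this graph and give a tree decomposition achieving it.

The largest bag has 3 vertices, giving width 2; this decomposition certifies tw(G) ≤ 2. For the lower bound, G contains the cycle 0–1–2–7–5–4–6–3–8–9–0, so G is not a forest; only forests have treewidth ≤ 1, hence tw(G) ≥ 2. The upper and lower bounds meet at 2, so that is the treewidth.

Treewidth 2.
Bags: B1 = {0, 1, 2}  B2 = {0, 2, 7}  B3 = {0, 5, 7}  B4 = {0, 4, 5}  B5 = {0, 4, 6}  B6 = {0, 3, 6}  B7 = {0, 3, 8}  B8 = {0, 8, 9}
Tree: B1–B2, B2–B3, B3–B4, B4–B5, B5–B6, B6–B7, B7–B8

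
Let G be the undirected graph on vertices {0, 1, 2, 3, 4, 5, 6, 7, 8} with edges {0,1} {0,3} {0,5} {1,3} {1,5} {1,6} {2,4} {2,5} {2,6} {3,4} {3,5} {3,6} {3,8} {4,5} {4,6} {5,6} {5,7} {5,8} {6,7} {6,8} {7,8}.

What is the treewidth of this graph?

A width-3 tree decomposition is:
Bags: B1 = {1, 3, 5, 6}  B2 = {0, 1, 3, 5}  B3 = {3, 5, 6, 8}  B4 = {5, 6, 7, 8}  B5 = {3, 4, 5, 6}  B6 = {2, 4, 5, 6}
Tree: B1–B2, B1–B3, B3–B4, B3–B5, B5–B6
The largest bag has 4 vertices, giving width 3; this decomposition certifies tw(G) ≤ 3. On the other hand G contains the 4-clique {0, 1, 3, 5}. A clique must lie in a single bag of any decomposition, so no decomposition can have width below 3. Combining the bounds, tw(G) = 3.

3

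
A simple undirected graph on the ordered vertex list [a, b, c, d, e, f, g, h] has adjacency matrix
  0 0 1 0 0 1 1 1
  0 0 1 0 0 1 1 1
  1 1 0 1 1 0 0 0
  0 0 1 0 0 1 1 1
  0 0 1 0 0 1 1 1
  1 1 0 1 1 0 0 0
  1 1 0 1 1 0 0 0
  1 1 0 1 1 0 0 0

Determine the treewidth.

4

A width-4 tree decomposition is:
Bags: B1 = {c, d, f, g, h}  B2 = {a, c, f, g, h}  B3 = {c, e, f, g, h}  B4 = {b, c, f, g, h}
Tree: B1–B2, B2–B3, B3–B4
The largest bag has 5 vertices, giving width 4; this decomposition certifies tw(G) ≤ 4. For the lower bound: the 5 vertex sets {d,g}, {a,h}, {e,f}, {c}, {b} are disjoint, each induces a connected subgraph, and every pair is joined by at least one edge of G. Contracting each set to a single vertex therefore yields K_{5} as a minor, and since treewidth is minor-monotone, tw(G) ≥ tw(K_{5}) = 4. Combining the bounds, tw(G) = 4.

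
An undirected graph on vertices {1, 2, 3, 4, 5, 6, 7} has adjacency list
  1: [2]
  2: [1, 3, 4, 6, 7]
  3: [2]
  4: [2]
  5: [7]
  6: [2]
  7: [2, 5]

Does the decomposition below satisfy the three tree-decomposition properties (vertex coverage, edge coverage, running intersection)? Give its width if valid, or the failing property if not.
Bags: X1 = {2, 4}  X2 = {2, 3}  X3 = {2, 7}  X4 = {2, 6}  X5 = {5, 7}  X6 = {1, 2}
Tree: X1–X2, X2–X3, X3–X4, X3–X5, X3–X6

Yes; width 1.

Vertex coverage: the bags together contain {1, 2, 3, 4, 5, 6, 7}, the full vertex set. Edge coverage: each edge of G has both endpoints in at least one bag. Running intersection: for every vertex, the bags containing it form a connected subtree. All three properties hold, so this is a valid tree decomposition of width max|bag| − 1 = 1, and hence tw(G) ≤ 1.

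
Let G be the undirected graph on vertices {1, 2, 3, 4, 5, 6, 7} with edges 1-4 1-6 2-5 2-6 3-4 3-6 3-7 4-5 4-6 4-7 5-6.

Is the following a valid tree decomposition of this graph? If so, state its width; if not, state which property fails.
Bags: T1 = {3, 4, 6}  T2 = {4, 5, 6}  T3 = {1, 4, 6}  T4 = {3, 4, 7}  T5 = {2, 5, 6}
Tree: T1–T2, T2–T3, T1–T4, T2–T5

Yes; width 2.

Every vertex of G appears in some bag (union = {1, 2, 3, 4, 5, 6, 7}); every edge is covered by a bag; and for each vertex v the set of bags containing v is connected in the bag tree. The decomposition is therefore valid. The largest bag has 3 vertices, so the width is 2.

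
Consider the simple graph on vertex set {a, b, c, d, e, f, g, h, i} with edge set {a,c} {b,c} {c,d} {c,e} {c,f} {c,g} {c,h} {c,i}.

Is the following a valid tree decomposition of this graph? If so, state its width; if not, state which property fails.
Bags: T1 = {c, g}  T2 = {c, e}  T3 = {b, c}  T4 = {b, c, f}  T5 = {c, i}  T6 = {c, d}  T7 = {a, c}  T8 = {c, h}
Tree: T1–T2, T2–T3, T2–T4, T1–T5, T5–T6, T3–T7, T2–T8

A tree decomposition must satisfy three properties: every vertex lies in some bag; for every edge, both endpoints lie together in some bag; and for every vertex, the bags containing it form a connected subtree. Here bags containing vertex b are not connected in the tree, so the decomposition is invalid.

No — bags containing vertex b are not connected in the tree.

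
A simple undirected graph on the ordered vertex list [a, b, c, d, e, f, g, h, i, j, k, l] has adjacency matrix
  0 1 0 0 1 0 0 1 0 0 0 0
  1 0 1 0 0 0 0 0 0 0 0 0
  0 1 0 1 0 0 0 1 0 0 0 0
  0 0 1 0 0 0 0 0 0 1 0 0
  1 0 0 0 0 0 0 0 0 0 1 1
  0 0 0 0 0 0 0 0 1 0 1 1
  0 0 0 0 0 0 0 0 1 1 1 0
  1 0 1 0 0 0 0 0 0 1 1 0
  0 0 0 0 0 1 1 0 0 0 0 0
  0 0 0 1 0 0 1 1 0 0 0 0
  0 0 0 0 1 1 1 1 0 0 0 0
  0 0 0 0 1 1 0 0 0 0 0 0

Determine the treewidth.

3

A width-3 tree decomposition is:
Bags: B1 = {e, f, i, l}  B2 = {e, f, i, k}  B3 = {e, g, i, k}  B4 = {a, e, g, k}  B5 = {a, g, h, k}  B6 = {a, g, h, j}  B7 = {a, b, h, j}  B8 = {b, c, h, j}  B9 = {b, c, d, j}
Tree: B1–B2, B2–B3, B3–B4, B4–B5, B5–B6, B6–B7, B7–B8, B8–B9
Every bag has size at most 4, so the width is 4 − 1 = 3 and tw(G) ≤ 3. For the lower bound: the 4 vertex sets {f,i,l}, {e}, {k}, {a,g,h,j} are disjoint, each induces a connected subgraph, and every pair is joined by at least one edge of G. Contracting each set to a single vertex therefore yields K_{4} as a minor, and since treewidth is minor-monotone, tw(G) ≥ tw(K_{4}) = 3. The upper and lower bounds meet at 3, so that is the treewidth.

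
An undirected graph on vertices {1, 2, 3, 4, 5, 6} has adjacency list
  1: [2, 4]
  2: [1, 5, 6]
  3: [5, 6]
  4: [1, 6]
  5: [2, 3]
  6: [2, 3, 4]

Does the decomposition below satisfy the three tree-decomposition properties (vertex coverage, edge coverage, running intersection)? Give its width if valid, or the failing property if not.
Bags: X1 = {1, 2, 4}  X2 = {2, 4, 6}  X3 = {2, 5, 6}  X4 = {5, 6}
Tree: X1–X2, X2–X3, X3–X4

No — vertex 3 appears in no bag.

A tree decomposition must satisfy three properties: every vertex lies in some bag; for every edge, both endpoints lie together in some bag; and for every vertex, the bags containing it form a connected subtree. Here vertex 3 appears in no bag, so the decomposition is invalid.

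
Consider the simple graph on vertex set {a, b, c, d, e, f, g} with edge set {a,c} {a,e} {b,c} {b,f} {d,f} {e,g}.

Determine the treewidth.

1

A width-1 tree decomposition is:
Bags: B1 = {e, g}  B2 = {a, e}  B3 = {a, c}  B4 = {b, c}  B5 = {b, f}  B6 = {d, f}
Tree: B1–B2, B2–B3, B3–B4, B4–B5, B5–B6
Every bag has size at most 2, so the width is 2 − 1 = 1 and tw(G) ≤ 1. Since G has at least one edge (e.g. g–e), it is not an edgeless graph, so tw(G) ≥ 1. The upper and lower bounds meet at 1, so that is the treewidth.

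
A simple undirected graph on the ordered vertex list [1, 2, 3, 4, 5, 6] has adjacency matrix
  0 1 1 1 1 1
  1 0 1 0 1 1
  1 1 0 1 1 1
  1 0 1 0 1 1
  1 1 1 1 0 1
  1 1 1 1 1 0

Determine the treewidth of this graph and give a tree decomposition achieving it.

Treewidth 4.
Bags: B1 = {1, 3, 4, 5, 6}  B2 = {1, 2, 3, 5, 6}
Tree: B1–B2

Every bag has size at most 5, so the width is 5 − 1 = 4 and tw(G) ≤ 4. Conversely, {1, 2, 3, 5, 6} is a clique of size 5, and the vertices of any clique must share a bag in every tree decomposition; so some bag has ≥ 5 vertices and tw(G) ≥ 4. Combining the bounds, tw(G) = 4.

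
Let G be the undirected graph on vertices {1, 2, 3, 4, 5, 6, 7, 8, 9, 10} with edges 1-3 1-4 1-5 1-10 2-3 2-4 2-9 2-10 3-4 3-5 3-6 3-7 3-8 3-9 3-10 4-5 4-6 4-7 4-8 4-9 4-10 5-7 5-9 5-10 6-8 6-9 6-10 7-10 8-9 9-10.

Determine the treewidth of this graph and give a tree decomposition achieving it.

Each bag holds 5 vertices, so the decomposition has width 4, which upper-bounds the treewidth. On the other hand G contains the 5-clique {3, 4, 6, 8, 9}. A clique must lie in a single bag of any decomposition, so no decomposition can have width below 4. Hence tw(G) = 4 exactly.

Treewidth 4.
One such decomposition:
Bags: B1 = {3, 4, 6, 9, 10}  B2 = {2, 3, 4, 9, 10}  B3 = {3, 4, 5, 9, 10}  B4 = {1, 3, 4, 5, 10}  B5 = {3, 4, 5, 7, 10}  B6 = {3, 4, 6, 8, 9}
Tree: B1–B2, B1–B3, B3–B4, B3–B5, B1–B6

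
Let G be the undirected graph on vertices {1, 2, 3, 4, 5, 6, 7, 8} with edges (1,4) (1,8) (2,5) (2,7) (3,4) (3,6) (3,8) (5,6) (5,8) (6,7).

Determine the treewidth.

2

A width-2 tree decomposition is:
Bags: B1 = {2, 6, 7}  B2 = {2, 5, 6}  B3 = {3, 5, 6}  B4 = {3, 5, 8}  B5 = {3, 4, 8}  B6 = {1, 4, 8}
Tree: B1–B2, B2–B3, B3–B4, B4–B5, B5–B6
Every bag has size at most 3, so the width is 3 − 1 = 2 and tw(G) ≤ 2. The edges 7–2–5–6–7 form a cycle, so G is not a tree and its treewidth is at least 2. Hence tw(G) = 2 exactly.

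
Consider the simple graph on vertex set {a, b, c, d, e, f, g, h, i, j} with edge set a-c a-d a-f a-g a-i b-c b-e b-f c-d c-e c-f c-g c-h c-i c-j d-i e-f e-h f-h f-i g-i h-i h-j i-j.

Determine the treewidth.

3

A width-3 tree decomposition is:
Bags: B1 = {c, f, h, i}  B2 = {a, c, f, i}  B3 = {c, e, f, h}  B4 = {a, c, d, i}  B5 = {a, c, g, i}  B6 = {c, h, i, j}  B7 = {b, c, e, f}
Tree: B1–B2, B1–B3, B2–B4, B4–B5, B1–B6, B3–B7
The largest bag has 4 vertices, giving width 3; this decomposition certifies tw(G) ≤ 3. Conversely, {c, e, f, h} is a clique of size 4, and the vertices of any clique must share a bag in every tree decomposition; so some bag has ≥ 4 vertices and tw(G) ≥ 3. Therefore the treewidth is 3.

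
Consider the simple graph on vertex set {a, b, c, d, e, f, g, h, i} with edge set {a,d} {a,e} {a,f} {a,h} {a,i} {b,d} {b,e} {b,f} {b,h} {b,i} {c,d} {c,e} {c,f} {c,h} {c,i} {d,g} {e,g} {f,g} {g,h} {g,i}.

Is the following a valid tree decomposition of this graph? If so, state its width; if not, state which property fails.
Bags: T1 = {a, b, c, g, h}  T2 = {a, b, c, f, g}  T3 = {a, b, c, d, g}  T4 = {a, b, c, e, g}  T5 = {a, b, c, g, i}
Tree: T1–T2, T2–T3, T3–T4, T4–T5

Yes; width 4.

Checking the three conditions: (i) the bags cover all of {a, b, c, d, e, f, g, h, i}; (ii) for each edge, some bag contains both endpoints; (iii) the bags containing any fixed vertex form a subtree. All hold, so the decomposition is valid with width 5 − 1 = 4.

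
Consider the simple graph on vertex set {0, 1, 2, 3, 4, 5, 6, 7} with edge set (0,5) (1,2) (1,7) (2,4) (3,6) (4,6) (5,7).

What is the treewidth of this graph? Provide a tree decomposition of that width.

The largest bag has 2 vertices, giving width 1; this decomposition certifies tw(G) ≤ 1. Since G has at least one edge (e.g. 3–6), it is not an edgeless graph, so tw(G) ≥ 1. The upper and lower bounds meet at 1, so that is the treewidth.

Treewidth 1.
Bags: B1 = {3, 6}  B2 = {4, 6}  B3 = {2, 4}  B4 = {1, 2}  B5 = {1, 7}  B6 = {5, 7}  B7 = {0, 5}
Tree: B1–B2, B2–B3, B3–B4, B4–B5, B5–B6, B6–B7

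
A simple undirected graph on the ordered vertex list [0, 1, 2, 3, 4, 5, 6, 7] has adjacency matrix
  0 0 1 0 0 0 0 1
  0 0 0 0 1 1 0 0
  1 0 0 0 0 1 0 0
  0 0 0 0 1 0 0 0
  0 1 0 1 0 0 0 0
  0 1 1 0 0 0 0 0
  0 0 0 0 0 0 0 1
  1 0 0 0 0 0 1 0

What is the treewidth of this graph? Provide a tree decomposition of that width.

Every bag has size at most 2, so the width is 2 − 1 = 1 and tw(G) ≤ 1. G has an edge, so its treewidth is at least 1. The upper and lower bounds meet at 1, so that is the treewidth.

Treewidth 1.
One optimal decomposition is:
Bags: B1 = {6, 7}  B2 = {0, 7}  B3 = {0, 2}  B4 = {2, 5}  B5 = {1, 5}  B6 = {1, 4}  B7 = {3, 4}
Tree: B1–B2, B2–B3, B3–B4, B4–B5, B5–B6, B6–B7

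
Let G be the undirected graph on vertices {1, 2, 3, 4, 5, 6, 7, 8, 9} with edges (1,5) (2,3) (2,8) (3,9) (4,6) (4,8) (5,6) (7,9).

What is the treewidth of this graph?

1

A width-1 tree decomposition is:
Bags: B1 = {1, 5}  B2 = {5, 6}  B3 = {4, 6}  B4 = {4, 8}  B5 = {2, 8}  B6 = {2, 3}  B7 = {3, 9}  B8 = {7, 9}
Tree: B1–B2, B2–B3, B3–B4, B4–B5, B5–B6, B6–B7, B7–B8
Each bag holds 2 vertices, so the decomposition has width 1, which upper-bounds the treewidth. Since G has at least one edge (e.g. 1–5), it is not an edgeless graph, so tw(G) ≥ 1. Hence tw(G) = 1 exactly.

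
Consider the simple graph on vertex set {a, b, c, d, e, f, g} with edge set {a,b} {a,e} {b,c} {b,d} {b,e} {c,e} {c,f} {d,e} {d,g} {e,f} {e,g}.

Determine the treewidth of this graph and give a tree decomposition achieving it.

Treewidth 2.
One optimal decomposition is:
Bags: B1 = {b, d, e}  B2 = {b, c, e}  B3 = {a, b, e}  B4 = {d, e, g}  B5 = {c, e, f}
Tree: B1–B2, B2–B3, B1–B4, B2–B5

Every bag has size at most 3, so the width is 3 − 1 = 2 and tw(G) ≤ 2. On the other hand G contains the 3-clique {d, e, g}. A clique must lie in a single bag of any decomposition, so no decomposition can have width below 2. Hence tw(G) = 2 exactly.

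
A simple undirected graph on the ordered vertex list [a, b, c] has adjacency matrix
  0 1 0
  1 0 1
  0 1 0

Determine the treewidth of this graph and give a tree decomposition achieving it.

Treewidth 1.
One such decomposition:
Bags: B1 = {a, b}  B2 = {b, c}
Tree: B1–B2

Every bag has size at most 2, so the width is 2 − 1 = 1 and tw(G) ≤ 1. G has an edge, so its treewidth is at least 1. The upper and lower bounds meet at 1, so that is the treewidth.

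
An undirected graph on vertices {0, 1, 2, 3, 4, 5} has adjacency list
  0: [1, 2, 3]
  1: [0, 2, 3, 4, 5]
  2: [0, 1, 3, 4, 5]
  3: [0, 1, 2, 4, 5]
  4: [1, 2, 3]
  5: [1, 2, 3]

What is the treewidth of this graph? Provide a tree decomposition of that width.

Each bag holds 4 vertices, so the decomposition has width 3, which upper-bounds the treewidth. On the other hand G contains the 4-clique {0, 1, 2, 3}. A clique must lie in a single bag of any decomposition, so no decomposition can have width below 3. Combining the bounds, tw(G) = 3.

Treewidth 3.
One optimal decomposition is:
Bags: B1 = {1, 2, 3, 4}  B2 = {0, 1, 2, 3}  B3 = {1, 2, 3, 5}
Tree: B1–B2, B2–B3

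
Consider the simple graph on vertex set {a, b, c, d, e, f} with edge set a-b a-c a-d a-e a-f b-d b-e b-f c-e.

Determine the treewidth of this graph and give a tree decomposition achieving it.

Every bag has size at most 3, so the width is 3 − 1 = 2 and tw(G) ≤ 2. On the other hand G contains the 3-clique {a, c, e}. A clique must lie in a single bag of any decomposition, so no decomposition can have width below 2. Hence tw(G) = 2 exactly.

Treewidth 2.
One such decomposition:
Bags: B1 = {a, b, f}  B2 = {a, b, d}  B3 = {a, b, e}  B4 = {a, c, e}
Tree: B1–B2, B2–B3, B3–B4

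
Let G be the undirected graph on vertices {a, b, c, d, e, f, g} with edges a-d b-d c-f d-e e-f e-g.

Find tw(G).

A width-1 tree decomposition is:
Bags: B1 = {b, d}  B2 = {d, e}  B3 = {e, f}  B4 = {a, d}  B5 = {c, f}  B6 = {e, g}
Tree: B1–B2, B2–B3, B1–B4, B3–B5, B2–B6
The largest bag has 2 vertices, giving width 1; this decomposition certifies tw(G) ≤ 1. Any graph with an edge has treewidth ≥ 1, and G has the edge b–d. Combining the bounds, tw(G) = 1.

1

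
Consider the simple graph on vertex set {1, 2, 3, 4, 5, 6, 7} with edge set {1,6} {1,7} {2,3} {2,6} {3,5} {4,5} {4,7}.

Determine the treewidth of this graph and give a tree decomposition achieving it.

Treewidth 2.
One such decomposition:
Bags: B1 = {2, 3, 6}  B2 = {1, 3, 6}  B3 = {1, 3, 7}  B4 = {3, 4, 7}  B5 = {3, 4, 5}
Tree: B1–B2, B2–B3, B3–B4, B4–B5

Each bag holds 3 vertices, so the decomposition has width 2, which upper-bounds the treewidth. The edges 3–2–6–1–7–4–5–3 form a cycle, so G is not a tree and its treewidth is at least 2. The upper and lower bounds meet at 2, so that is the treewidth.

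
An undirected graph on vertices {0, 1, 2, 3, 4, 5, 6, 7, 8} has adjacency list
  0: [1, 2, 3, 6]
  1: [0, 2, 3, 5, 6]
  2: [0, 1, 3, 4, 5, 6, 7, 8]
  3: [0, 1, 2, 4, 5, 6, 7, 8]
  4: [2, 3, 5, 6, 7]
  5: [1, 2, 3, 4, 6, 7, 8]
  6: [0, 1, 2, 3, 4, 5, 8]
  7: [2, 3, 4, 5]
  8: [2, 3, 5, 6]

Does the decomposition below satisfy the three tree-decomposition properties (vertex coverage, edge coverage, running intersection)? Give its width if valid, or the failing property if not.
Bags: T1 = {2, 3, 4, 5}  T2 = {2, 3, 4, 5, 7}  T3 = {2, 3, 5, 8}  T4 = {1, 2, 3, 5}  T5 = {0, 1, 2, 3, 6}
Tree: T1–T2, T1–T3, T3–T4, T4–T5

A tree decomposition must satisfy three properties: every vertex lies in some bag; for every edge, both endpoints lie together in some bag; and for every vertex, the bags containing it form a connected subtree. Here edge (4,6) lies in no bag, so the decomposition is invalid.

No — edge (4,6) lies in no bag.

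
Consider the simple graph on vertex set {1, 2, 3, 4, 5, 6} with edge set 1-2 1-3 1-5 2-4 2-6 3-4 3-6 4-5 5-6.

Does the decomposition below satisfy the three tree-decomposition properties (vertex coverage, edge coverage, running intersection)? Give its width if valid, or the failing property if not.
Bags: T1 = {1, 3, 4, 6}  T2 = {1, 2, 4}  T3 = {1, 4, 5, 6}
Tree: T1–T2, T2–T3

A tree decomposition must satisfy three properties: every vertex lies in some bag; for every edge, both endpoints lie together in some bag; and for every vertex, the bags containing it form a connected subtree. Here edge (6,2) lies in no bag, so the decomposition is invalid.

No — edge (6,2) lies in no bag.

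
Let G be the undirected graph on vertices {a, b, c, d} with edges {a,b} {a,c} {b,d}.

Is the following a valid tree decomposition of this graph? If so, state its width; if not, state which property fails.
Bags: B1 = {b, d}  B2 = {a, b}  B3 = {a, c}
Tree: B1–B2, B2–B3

Every vertex of G appears in some bag (union = {a, b, c, d}); every edge is covered by a bag; and for each vertex v the set of bags containing v is connected in the bag tree. The decomposition is therefore valid. The largest bag has 2 vertices, so the width is 1.

Yes; width 1.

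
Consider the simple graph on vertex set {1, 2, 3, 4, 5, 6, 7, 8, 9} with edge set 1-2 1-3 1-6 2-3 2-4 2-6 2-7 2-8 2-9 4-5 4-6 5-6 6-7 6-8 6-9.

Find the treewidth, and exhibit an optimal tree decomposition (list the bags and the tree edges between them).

The largest bag has 3 vertices, giving width 2; this decomposition certifies tw(G) ≤ 2. For the lower bound, the 3 vertices {1, 2, 3} are pairwise adjacent, and any tree decomposition puts a clique entirely inside one bag — forcing width ≥ 2. Therefore the treewidth is 2.

Treewidth 2.
One such decomposition:
Bags: B1 = {2, 4, 6}  B2 = {1, 2, 6}  B3 = {4, 5, 6}  B4 = {2, 6, 8}  B5 = {1, 2, 3}  B6 = {2, 6, 7}  B7 = {2, 6, 9}
Tree: B1–B2, B1–B3, B2–B4, B2–B5, B2–B6, B1–B7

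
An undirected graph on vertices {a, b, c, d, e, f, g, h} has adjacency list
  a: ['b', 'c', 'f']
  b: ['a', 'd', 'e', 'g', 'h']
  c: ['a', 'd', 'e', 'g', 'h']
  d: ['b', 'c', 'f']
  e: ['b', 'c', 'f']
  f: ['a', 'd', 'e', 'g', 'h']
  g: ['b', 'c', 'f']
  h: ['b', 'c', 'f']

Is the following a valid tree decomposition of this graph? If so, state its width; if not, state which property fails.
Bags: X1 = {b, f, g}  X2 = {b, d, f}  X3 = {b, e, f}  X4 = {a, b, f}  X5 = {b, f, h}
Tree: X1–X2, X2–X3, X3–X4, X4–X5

No — vertex c appears in no bag.

A tree decomposition must satisfy three properties: every vertex lies in some bag; for every edge, both endpoints lie together in some bag; and for every vertex, the bags containing it form a connected subtree. Here vertex c appears in no bag, so the decomposition is invalid.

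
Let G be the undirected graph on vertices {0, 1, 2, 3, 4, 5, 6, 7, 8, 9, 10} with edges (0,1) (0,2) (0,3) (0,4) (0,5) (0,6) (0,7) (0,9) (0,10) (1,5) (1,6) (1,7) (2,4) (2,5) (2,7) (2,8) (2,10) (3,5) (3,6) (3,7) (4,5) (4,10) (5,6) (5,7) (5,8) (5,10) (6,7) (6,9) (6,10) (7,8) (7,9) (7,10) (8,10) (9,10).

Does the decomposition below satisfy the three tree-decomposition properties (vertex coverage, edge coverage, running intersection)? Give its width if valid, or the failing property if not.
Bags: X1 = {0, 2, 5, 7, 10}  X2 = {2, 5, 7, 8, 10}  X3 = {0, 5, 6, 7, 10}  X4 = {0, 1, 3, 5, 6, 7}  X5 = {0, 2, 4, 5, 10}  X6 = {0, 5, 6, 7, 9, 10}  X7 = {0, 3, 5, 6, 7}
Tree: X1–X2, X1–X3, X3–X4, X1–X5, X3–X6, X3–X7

A tree decomposition must satisfy three properties: every vertex lies in some bag; for every edge, both endpoints lie together in some bag; and for every vertex, the bags containing it form a connected subtree. Here bags containing vertex 3 are not connected in the tree, so the decomposition is invalid.

No — bags containing vertex 3 are not connected in the tree.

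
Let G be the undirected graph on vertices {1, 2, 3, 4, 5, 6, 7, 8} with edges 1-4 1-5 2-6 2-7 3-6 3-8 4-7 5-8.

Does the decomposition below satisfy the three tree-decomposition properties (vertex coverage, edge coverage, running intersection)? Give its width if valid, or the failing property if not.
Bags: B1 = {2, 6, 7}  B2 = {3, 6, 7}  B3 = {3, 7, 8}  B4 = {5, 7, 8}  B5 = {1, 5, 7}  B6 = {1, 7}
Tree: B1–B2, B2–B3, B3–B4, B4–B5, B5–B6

A tree decomposition must satisfy three properties: every vertex lies in some bag; for every edge, both endpoints lie together in some bag; and for every vertex, the bags containing it form a connected subtree. Here vertex 4 appears in no bag, so the decomposition is invalid.

No — vertex 4 appears in no bag.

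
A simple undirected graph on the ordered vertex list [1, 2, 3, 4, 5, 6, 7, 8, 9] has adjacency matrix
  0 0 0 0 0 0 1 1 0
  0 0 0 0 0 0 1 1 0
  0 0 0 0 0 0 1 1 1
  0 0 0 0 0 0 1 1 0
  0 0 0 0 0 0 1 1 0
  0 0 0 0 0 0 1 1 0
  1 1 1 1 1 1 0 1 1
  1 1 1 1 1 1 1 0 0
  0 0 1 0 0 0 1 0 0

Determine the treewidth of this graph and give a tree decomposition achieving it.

Treewidth 2.
One optimal decomposition is:
Bags: B1 = {3, 7, 8}  B2 = {3, 7, 9}  B3 = {1, 7, 8}  B4 = {5, 7, 8}  B5 = {6, 7, 8}  B6 = {2, 7, 8}  B7 = {4, 7, 8}
Tree: B1–B2, B1–B3, B3–B4, B4–B5, B3–B6, B4–B7

The largest bag has 3 vertices, giving width 2; this decomposition certifies tw(G) ≤ 2. For the lower bound, the 3 vertices {1, 7, 8} are pairwise adjacent, and any tree decomposition puts a clique entirely inside one bag — forcing width ≥ 2. Therefore the treewidth is 2.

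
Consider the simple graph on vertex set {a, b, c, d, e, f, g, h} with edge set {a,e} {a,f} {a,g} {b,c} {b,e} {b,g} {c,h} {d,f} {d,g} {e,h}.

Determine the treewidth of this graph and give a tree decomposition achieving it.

Treewidth 2.
One optimal decomposition is:
Bags: B1 = {d, f, g}  B2 = {a, f, g}  B3 = {a, b, g}  B4 = {a, b, e}  B5 = {b, c, e}  B6 = {c, e, h}
Tree: B1–B2, B2–B3, B3–B4, B4–B5, B5–B6

The largest bag has 3 vertices, giving width 2; this decomposition certifies tw(G) ≤ 2. The edges d–f–a–g–d form a cycle, so G is not a tree and its treewidth is at least 2. Hence tw(G) = 2 exactly.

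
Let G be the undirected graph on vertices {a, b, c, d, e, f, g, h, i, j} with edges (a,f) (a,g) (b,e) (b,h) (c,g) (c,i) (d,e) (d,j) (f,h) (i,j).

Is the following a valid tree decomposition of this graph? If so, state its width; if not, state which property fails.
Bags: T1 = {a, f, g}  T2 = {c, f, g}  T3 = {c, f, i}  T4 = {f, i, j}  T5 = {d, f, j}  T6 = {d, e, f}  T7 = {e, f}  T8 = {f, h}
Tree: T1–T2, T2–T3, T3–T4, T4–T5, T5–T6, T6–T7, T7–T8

No — vertex b appears in no bag.

A tree decomposition must satisfy three properties: every vertex lies in some bag; for every edge, both endpoints lie together in some bag; and for every vertex, the bags containing it form a connected subtree. Here vertex b appears in no bag, so the decomposition is invalid.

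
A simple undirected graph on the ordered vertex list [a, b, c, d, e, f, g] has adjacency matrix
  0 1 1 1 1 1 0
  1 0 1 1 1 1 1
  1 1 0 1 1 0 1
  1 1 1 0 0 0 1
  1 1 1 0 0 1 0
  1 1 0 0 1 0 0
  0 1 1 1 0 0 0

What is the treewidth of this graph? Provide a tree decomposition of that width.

Treewidth 3.
Bags: B1 = {a, b, c, e}  B2 = {a, b, c, d}  B3 = {b, c, d, g}  B4 = {a, b, e, f}
Tree: B1–B2, B2–B3, B1–B4

The largest bag has 4 vertices, giving width 3; this decomposition certifies tw(G) ≤ 3. For the lower bound, the 4 vertices {b, c, d, g} are pairwise adjacent, and any tree decomposition puts a clique entirely inside one bag — forcing width ≥ 3. Combining the bounds, tw(G) = 3.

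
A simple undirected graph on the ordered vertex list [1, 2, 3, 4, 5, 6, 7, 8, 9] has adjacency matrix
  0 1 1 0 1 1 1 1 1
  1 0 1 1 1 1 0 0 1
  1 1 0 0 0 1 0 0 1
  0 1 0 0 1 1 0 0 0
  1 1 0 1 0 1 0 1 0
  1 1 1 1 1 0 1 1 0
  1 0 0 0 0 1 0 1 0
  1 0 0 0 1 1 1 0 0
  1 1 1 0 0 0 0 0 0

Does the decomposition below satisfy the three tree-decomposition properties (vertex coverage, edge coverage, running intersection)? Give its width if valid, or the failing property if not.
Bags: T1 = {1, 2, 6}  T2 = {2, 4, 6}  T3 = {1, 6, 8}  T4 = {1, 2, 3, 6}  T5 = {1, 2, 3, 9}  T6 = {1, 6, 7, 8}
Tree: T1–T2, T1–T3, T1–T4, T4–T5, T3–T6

A tree decomposition must satisfy three properties: every vertex lies in some bag; for every edge, both endpoints lie together in some bag; and for every vertex, the bags containing it form a connected subtree. Here vertex 5 appears in no bag, so the decomposition is invalid.

No — vertex 5 appears in no bag.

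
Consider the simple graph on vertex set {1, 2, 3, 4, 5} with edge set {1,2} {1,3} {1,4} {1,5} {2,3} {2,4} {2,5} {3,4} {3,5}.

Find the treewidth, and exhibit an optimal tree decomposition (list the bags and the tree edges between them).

Treewidth 3.
Bags: B1 = {1, 2, 3, 4}  B2 = {1, 2, 3, 5}
Tree: B1–B2

Every bag has size at most 4, so the width is 4 − 1 = 3 and tw(G) ≤ 3. Conversely, {1, 2, 3, 4} is a clique of size 4, and the vertices of any clique must share a bag in every tree decomposition; so some bag has ≥ 4 vertices and tw(G) ≥ 3. The upper and lower bounds meet at 3, so that is the treewidth.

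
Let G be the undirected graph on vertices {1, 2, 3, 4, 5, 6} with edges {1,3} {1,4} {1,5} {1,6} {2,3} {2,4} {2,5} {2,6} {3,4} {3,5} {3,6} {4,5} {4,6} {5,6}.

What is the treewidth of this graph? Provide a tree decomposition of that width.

Treewidth 4.
Bags: B1 = {2, 3, 4, 5, 6}  B2 = {1, 3, 4, 5, 6}
Tree: B1–B2

Every bag has size at most 5, so the width is 5 − 1 = 4 and tw(G) ≤ 4. For the lower bound, the 5 vertices {1, 3, 4, 5, 6} are pairwise adjacent, and any tree decomposition puts a clique entirely inside one bag — forcing width ≥ 4. The upper and lower bounds meet at 4, so that is the treewidth.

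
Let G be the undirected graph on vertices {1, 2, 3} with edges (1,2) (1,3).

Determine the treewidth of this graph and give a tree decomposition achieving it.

Treewidth 1.
One such decomposition:
Bags: B1 = {1, 2}  B2 = {1, 3}
Tree: B1–B2

Every bag has size at most 2, so the width is 2 − 1 = 1 and tw(G) ≤ 1. Any graph with an edge has treewidth ≥ 1, and G has the edge 1–2. Combining the bounds, tw(G) = 1.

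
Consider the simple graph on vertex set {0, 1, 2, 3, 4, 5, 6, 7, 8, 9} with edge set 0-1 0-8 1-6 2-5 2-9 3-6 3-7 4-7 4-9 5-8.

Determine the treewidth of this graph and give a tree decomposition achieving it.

Every bag has size at most 3, so the width is 3 − 1 = 2 and tw(G) ≤ 2. Since 8–0–1–6–3–7–4–9–2–5–8 is a cycle in G, G is not acyclic. Forests are exactly the graphs of treewidth ≤ 1, so tw(G) ≥ 2. Hence tw(G) = 2 exactly.

Treewidth 2.
One such decomposition:
Bags: B1 = {0, 1, 8}  B2 = {1, 6, 8}  B3 = {3, 6, 8}  B4 = {3, 7, 8}  B5 = {4, 7, 8}  B6 = {4, 8, 9}  B7 = {2, 8, 9}  B8 = {2, 5, 8}
Tree: B1–B2, B2–B3, B3–B4, B4–B5, B5–B6, B6–B7, B7–B8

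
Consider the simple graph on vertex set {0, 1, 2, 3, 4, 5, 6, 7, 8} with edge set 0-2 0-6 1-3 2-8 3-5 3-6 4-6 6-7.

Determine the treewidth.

1

A width-1 tree decomposition is:
Bags: B1 = {4, 6}  B2 = {0, 6}  B3 = {3, 6}  B4 = {3, 5}  B5 = {1, 3}  B6 = {0, 2}  B7 = {2, 8}  B8 = {6, 7}
Tree: B1–B2, B1–B3, B3–B4, B4–B5, B2–B6, B6–B7, B3–B8
The largest bag has 2 vertices, giving width 1; this decomposition certifies tw(G) ≤ 1. Since G has at least one edge (e.g. 6–4), it is not an edgeless graph, so tw(G) ≥ 1. Therefore the treewidth is 1.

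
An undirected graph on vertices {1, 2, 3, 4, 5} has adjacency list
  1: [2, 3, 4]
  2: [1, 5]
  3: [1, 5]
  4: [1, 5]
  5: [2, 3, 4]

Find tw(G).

A width-2 tree decomposition is:
Bags: B1 = {1, 2, 5}  B2 = {1, 4, 5}  B3 = {1, 3, 5}
Tree: B1–B2, B2–B3
The largest bag has 3 vertices, giving width 2; this decomposition certifies tw(G) ≤ 2. For the lower bound, G contains the cycle 5–2–1–4–5, so G is not a forest; only forests have treewidth ≤ 1, hence tw(G) ≥ 2. Therefore the treewidth is 2.

2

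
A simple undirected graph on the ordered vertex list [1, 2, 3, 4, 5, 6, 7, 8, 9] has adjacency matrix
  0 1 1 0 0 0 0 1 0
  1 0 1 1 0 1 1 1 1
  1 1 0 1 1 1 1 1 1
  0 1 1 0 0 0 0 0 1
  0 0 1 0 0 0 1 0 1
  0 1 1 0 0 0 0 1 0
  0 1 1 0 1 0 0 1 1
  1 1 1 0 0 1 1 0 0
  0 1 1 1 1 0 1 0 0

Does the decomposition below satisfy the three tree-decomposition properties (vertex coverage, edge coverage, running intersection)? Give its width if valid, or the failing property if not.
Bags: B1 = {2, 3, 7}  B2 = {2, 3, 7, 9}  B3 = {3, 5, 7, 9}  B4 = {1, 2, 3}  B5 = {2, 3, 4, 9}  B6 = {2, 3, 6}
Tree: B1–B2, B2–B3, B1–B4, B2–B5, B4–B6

No — vertex 8 appears in no bag.

A tree decomposition must satisfy three properties: every vertex lies in some bag; for every edge, both endpoints lie together in some bag; and for every vertex, the bags containing it form a connected subtree. Here vertex 8 appears in no bag, so the decomposition is invalid.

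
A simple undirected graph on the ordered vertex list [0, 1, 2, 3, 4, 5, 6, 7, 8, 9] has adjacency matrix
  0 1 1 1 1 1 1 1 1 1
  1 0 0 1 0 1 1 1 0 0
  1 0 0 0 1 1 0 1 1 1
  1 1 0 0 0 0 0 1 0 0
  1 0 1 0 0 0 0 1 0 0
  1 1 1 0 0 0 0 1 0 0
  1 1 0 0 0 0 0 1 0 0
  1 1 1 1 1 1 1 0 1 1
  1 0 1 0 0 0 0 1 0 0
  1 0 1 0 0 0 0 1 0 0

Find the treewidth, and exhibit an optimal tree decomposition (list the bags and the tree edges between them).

Each bag holds 4 vertices, so the decomposition has width 3, which upper-bounds the treewidth. For the lower bound, the 4 vertices {0, 1, 3, 7} are pairwise adjacent, and any tree decomposition puts a clique entirely inside one bag — forcing width ≥ 3. Hence tw(G) = 3 exactly.

Treewidth 3.
One optimal decomposition is:
Bags: B1 = {0, 1, 5, 7}  B2 = {0, 1, 3, 7}  B3 = {0, 1, 6, 7}  B4 = {0, 2, 5, 7}  B5 = {0, 2, 7, 8}  B6 = {0, 2, 4, 7}  B7 = {0, 2, 7, 9}
Tree: B1–B2, B2–B3, B1–B4, B4–B5, B5–B6, B5–B7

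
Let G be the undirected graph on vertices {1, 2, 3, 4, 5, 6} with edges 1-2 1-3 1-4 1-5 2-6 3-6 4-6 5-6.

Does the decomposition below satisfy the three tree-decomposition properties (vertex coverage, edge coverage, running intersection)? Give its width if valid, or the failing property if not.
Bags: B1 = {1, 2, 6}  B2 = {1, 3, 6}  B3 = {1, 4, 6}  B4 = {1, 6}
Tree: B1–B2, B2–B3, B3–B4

No — vertex 5 appears in no bag.

A tree decomposition must satisfy three properties: every vertex lies in some bag; for every edge, both endpoints lie together in some bag; and for every vertex, the bags containing it form a connected subtree. Here vertex 5 appears in no bag, so the decomposition is invalid.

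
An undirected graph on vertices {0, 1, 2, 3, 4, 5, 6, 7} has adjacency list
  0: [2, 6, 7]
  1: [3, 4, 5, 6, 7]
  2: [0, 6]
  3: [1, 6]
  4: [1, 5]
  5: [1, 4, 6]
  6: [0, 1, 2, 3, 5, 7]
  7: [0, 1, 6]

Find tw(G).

2

A width-2 tree decomposition is:
Bags: B1 = {1, 5, 6}  B2 = {1, 4, 5}  B3 = {1, 6, 7}  B4 = {1, 3, 6}  B5 = {0, 6, 7}  B6 = {0, 2, 6}
Tree: B1–B2, B1–B3, B3–B4, B3–B5, B5–B6
The largest bag has 3 vertices, giving width 2; this decomposition certifies tw(G) ≤ 2. Conversely, {1, 4, 5} is a clique of size 3, and the vertices of any clique must share a bag in every tree decomposition; so some bag has ≥ 3 vertices and tw(G) ≥ 2. Hence tw(G) = 2 exactly.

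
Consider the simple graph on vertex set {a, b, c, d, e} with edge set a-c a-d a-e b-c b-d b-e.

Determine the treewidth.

A width-2 tree decomposition is:
Bags: B1 = {a, b, e}  B2 = {a, b, c}  B3 = {a, b, d}
Tree: B1–B2, B2–B3
Every bag has size at most 3, so the width is 3 − 1 = 2 and tw(G) ≤ 2. For the lower bound, G contains the cycle b–e–a–c–b, so G is not a forest; only forests have treewidth ≤ 1, hence tw(G) ≥ 2. The upper and lower bounds meet at 2, so that is the treewidth.

2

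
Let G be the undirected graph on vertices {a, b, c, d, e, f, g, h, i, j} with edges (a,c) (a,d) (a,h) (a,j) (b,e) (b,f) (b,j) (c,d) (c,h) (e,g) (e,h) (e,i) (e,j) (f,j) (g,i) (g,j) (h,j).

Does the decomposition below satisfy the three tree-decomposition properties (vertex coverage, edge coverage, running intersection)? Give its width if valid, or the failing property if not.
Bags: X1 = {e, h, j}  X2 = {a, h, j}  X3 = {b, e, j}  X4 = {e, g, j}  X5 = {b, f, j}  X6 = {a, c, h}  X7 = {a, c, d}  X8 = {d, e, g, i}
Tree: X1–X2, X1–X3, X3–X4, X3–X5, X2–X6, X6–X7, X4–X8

A tree decomposition must satisfy three properties: every vertex lies in some bag; for every edge, both endpoints lie together in some bag; and for every vertex, the bags containing it form a connected subtree. Here bags containing vertex d are not connected in the tree, so the decomposition is invalid.

No — bags containing vertex d are not connected in the tree.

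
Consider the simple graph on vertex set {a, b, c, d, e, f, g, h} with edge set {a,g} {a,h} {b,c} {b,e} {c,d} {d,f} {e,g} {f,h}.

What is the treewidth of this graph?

A width-2 tree decomposition is:
Bags: B1 = {a, f, h}  B2 = {a, d, f}  B3 = {a, c, d}  B4 = {a, b, c}  B5 = {a, b, e}  B6 = {a, e, g}
Tree: B1–B2, B2–B3, B3–B4, B4–B5, B5–B6
The largest bag has 3 vertices, giving width 2; this decomposition certifies tw(G) ≤ 2. The edges a–h–f–d–c–b–e–g–a form a cycle, so G is not a tree and its treewidth is at least 2. Combining the bounds, tw(G) = 2.

2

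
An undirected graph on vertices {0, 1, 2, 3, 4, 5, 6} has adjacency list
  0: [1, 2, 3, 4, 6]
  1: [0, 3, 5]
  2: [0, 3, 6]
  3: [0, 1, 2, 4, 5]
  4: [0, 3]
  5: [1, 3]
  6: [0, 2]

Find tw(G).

2

A width-2 tree decomposition is:
Bags: B1 = {0, 2, 3}  B2 = {0, 2, 6}  B3 = {0, 1, 3}  B4 = {1, 3, 5}  B5 = {0, 3, 4}
Tree: B1–B2, B1–B3, B3–B4, B3–B5
Every bag has size at most 3, so the width is 3 − 1 = 2 and tw(G) ≤ 2. On the other hand G contains the 3-clique {0, 1, 3}. A clique must lie in a single bag of any decomposition, so no decomposition can have width below 2. Therefore the treewidth is 2.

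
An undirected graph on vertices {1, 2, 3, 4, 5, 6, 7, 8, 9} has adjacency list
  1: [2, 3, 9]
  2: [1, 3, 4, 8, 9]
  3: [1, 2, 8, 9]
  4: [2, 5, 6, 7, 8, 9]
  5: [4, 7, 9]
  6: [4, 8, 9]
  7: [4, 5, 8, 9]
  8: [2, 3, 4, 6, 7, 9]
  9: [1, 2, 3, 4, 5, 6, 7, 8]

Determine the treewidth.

3

A width-3 tree decomposition is:
Bags: B1 = {2, 4, 8, 9}  B2 = {4, 6, 8, 9}  B3 = {2, 3, 8, 9}  B4 = {4, 7, 8, 9}  B5 = {1, 2, 3, 9}  B6 = {4, 5, 7, 9}
Tree: B1–B2, B1–B3, B2–B4, B3–B5, B4–B6
Each bag holds 4 vertices, so the decomposition has width 3, which upper-bounds the treewidth. For the lower bound, the 4 vertices {1, 2, 3, 9} are pairwise adjacent, and any tree decomposition puts a clique entirely inside one bag — forcing width ≥ 3. Combining the bounds, tw(G) = 3.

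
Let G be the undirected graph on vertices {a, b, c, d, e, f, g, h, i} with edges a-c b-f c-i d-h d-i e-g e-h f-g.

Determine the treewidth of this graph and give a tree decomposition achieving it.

Every bag has size at most 2, so the width is 2 − 1 = 1 and tw(G) ≤ 1. G has an edge, so its treewidth is at least 1. Therefore the treewidth is 1.

Treewidth 1.
One optimal decomposition is:
Bags: B1 = {b, f}  B2 = {f, g}  B3 = {e, g}  B4 = {e, h}  B5 = {d, h}  B6 = {d, i}  B7 = {c, i}  B8 = {a, c}
Tree: B1–B2, B2–B3, B3–B4, B4–B5, B5–B6, B6–B7, B7–B8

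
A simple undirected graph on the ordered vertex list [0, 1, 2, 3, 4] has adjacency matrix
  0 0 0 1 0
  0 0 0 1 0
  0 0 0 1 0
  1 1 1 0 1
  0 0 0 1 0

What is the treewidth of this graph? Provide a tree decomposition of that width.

Treewidth 1.
Bags: B1 = {3, 4}  B2 = {1, 3}  B3 = {0, 3}  B4 = {2, 3}
Tree: B1–B2, B1–B3, B3–B4

Every bag has size at most 2, so the width is 2 − 1 = 1 and tw(G) ≤ 1. G has an edge, so its treewidth is at least 1. Combining the bounds, tw(G) = 1.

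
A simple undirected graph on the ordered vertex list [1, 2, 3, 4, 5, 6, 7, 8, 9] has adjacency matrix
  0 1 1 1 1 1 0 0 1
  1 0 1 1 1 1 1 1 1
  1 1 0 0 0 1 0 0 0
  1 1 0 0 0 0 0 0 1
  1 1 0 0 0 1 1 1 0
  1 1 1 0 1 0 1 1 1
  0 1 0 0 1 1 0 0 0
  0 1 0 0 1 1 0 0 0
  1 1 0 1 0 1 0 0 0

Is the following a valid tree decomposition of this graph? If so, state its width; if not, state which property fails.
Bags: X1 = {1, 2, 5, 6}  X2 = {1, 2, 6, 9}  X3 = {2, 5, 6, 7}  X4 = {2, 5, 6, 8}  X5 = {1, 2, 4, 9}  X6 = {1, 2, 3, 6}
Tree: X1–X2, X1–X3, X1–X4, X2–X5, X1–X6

Yes; width 3.

Every vertex of G appears in some bag (union = {1, 2, 3, 4, 5, 6, 7, 8, 9}); every edge is covered by a bag; and for each vertex v the set of bags containing v is connected in the bag tree. The decomposition is therefore valid. The largest bag has 4 vertices, so the width is 3.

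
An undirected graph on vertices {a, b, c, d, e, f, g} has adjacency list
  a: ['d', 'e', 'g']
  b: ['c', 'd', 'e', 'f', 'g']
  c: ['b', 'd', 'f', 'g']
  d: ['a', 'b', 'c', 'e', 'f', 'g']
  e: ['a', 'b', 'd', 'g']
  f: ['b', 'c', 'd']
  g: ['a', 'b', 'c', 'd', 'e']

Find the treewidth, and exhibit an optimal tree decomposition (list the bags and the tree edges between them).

Treewidth 3.
Bags: B1 = {b, c, d, g}  B2 = {b, d, e, g}  B3 = {b, c, d, f}  B4 = {a, d, e, g}
Tree: B1–B2, B1–B3, B2–B4

Each bag holds 4 vertices, so the decomposition has width 3, which upper-bounds the treewidth. On the other hand G contains the 4-clique {a, d, e, g}. A clique must lie in a single bag of any decomposition, so no decomposition can have width below 3. Therefore the treewidth is 3.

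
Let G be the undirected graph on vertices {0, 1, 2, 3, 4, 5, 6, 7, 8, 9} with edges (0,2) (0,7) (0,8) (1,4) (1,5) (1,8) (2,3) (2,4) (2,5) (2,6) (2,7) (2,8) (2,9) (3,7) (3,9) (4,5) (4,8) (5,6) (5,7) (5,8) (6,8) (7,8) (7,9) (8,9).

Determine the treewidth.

3

A width-3 tree decomposition is:
Bags: B1 = {2, 7, 8, 9}  B2 = {2, 3, 7, 9}  B3 = {2, 5, 7, 8}  B4 = {2, 5, 6, 8}  B5 = {0, 2, 7, 8}  B6 = {2, 4, 5, 8}  B7 = {1, 4, 5, 8}
Tree: B1–B2, B1–B3, B3–B4, B1–B5, B4–B6, B6–B7
Every bag has size at most 4, so the width is 4 − 1 = 3 and tw(G) ≤ 3. Conversely, {1, 4, 5, 8} is a clique of size 4, and the vertices of any clique must share a bag in every tree decomposition; so some bag has ≥ 4 vertices and tw(G) ≥ 3. Hence tw(G) = 3 exactly.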